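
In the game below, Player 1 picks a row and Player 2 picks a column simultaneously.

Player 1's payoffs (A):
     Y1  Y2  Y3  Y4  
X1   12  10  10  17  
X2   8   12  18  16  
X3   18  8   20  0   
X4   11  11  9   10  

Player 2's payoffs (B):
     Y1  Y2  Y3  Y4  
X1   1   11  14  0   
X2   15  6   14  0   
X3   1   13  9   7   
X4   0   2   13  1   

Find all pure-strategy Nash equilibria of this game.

Check mutual best responses: a cell is a NE iff neither player can gain by unilaterally deviating.
Player 1's best responses — vs Y1: X3 (payoff 18); vs Y2: X2 (payoff 12); vs Y3: X3 (payoff 20); vs Y4: X1 (payoff 17).
Player 2's best responses — vs X1: Y3 (payoff 14); vs X2: Y1 (payoff 15); vs X3: Y2 (payoff 13); vs X4: Y3 (payoff 13).
No cell has both players best-responding. For instance, Player 1's best reply to Y3 is X3, but against X3 Player 2 prefers Y2 over Y3.

No pure-strategy Nash equilibrium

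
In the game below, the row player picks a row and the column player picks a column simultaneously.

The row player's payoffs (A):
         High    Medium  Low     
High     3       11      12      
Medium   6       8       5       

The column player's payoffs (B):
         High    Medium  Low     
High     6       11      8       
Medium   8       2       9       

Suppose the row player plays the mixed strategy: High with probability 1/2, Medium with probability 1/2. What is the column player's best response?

The column player's best reply maximizes expected payoff against the mix.
High: (1/2)·6 + (1/2)·8 = 7
Medium: (1/2)·11 + (1/2)·2 = 13/2
Low: (1/2)·8 + (1/2)·9 = 17/2
Highest expected payoff is 17/2, from Low.

Low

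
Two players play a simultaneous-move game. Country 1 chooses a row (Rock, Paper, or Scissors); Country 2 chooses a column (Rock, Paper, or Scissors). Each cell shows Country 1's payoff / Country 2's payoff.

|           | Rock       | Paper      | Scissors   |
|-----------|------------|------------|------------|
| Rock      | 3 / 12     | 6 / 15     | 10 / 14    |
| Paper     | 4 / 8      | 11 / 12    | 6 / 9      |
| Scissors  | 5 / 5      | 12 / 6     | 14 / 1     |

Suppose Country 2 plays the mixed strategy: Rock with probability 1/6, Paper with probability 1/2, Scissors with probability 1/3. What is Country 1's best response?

Scissors

Compute Country 1's expected payoff from each pure strategy against the given mix.
Rock: (1/6)·3 + (1/2)·6 + (1/3)·10 = 41/6
Paper: (1/6)·4 + (1/2)·11 + (1/3)·6 = 49/6
Scissors: (1/6)·5 + (1/2)·12 + (1/3)·14 = 23/2
Highest expected payoff is 23/2, from Scissors.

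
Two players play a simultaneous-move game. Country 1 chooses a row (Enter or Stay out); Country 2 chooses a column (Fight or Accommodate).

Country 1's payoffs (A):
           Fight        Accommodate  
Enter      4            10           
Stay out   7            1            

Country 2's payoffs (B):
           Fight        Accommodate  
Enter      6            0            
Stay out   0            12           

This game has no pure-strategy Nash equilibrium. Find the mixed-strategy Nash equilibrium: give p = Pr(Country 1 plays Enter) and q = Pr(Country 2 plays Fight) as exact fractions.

p = 2/3, q = 3/4

In a mixed NE each player is indifferent between their pure strategies, so the opponent's mix sets the indifference.
Country 2 indifferent between Fight and Accommodate: p·6 + (1−p)·0 = p·0 + (1−p)·12 ⟹ 0 + 6p = 12 + (-12)p ⟹ p = 2/3.
Country 1 indifferent between Enter and Stay out: q·4 + (1−q)·10 = q·7 + (1−q)·1 ⟹ 10 + (-6)q = 1 + 6q ⟹ q = 3/4.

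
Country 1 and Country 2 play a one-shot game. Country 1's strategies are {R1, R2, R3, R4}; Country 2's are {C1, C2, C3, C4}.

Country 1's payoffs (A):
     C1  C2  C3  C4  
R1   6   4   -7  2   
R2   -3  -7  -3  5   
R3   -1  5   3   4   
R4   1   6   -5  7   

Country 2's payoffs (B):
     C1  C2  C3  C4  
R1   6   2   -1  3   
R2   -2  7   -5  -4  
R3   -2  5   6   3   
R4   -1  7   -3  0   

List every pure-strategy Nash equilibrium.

(R1, C1), (R3, C3), and (R4, C2)

Find each player's best response to every opponent strategy; NE are the intersections.
Country 1's best responses — vs C1: R1 (payoff 6); vs C2: R4 (payoff 6); vs C3: R3 (payoff 3); vs C4: R4 (payoff 7).
Country 2's best responses — vs R1: C1 (payoff 6); vs R2: C2 (payoff 7); vs R3: C3 (payoff 6); vs R4: C2 (payoff 7).
Mutual best responses occur at (R1, C1), (R3, C3), and (R4, C2); at each, neither player gains by switching.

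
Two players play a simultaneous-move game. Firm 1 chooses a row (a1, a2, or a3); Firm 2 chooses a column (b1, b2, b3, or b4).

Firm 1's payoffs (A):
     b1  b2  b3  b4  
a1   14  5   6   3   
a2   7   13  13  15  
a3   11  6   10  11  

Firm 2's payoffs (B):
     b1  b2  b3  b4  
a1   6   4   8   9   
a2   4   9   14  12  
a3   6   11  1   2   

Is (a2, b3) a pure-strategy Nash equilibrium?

Holding Firm 2 at b3: Firm 1 gets 13 from a2, versus 6 from a1, 10 from a3. No profitable deviation for Firm 1.
Holding Firm 1 at a2: Firm 2 gets 14 from b3, versus 4 from b1, 9 from b2, 12 from b4. No profitable deviation for Firm 2 either.

Yes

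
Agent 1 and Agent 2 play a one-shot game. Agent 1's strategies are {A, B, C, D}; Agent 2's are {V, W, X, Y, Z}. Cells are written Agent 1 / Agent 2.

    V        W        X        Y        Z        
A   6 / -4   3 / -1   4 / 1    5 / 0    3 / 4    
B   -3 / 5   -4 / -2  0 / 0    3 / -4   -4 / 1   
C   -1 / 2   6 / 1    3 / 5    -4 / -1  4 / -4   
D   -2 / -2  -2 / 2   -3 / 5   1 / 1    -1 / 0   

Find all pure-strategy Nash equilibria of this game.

A profile is a Nash equilibrium when each player is best-responding to the other.
Agent 1's best responses — vs V: A (payoff 6); vs W: C (payoff 6); vs X: A (payoff 4); vs Y: A (payoff 5); vs Z: C (payoff 4).
Agent 2's best responses — vs A: Z (payoff 4); vs B: V (payoff 5); vs C: X (payoff 5); vs D: X (payoff 5).
No cell has both players best-responding. For instance, Agent 1's best reply to Z is C, but against C Agent 2 prefers X over Z.

No pure-strategy Nash equilibrium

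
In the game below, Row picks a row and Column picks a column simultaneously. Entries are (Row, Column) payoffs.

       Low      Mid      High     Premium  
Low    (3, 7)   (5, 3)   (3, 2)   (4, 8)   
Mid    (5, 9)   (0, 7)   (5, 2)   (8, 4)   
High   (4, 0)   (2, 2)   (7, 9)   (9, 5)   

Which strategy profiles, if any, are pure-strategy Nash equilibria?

Check mutual best responses: a cell is a NE iff neither player can gain by unilaterally deviating.
Row's best responses — vs Low: Mid (payoff 5); vs Mid: Low (payoff 5); vs High: High (payoff 7); vs Premium: High (payoff 9).
Column's best responses — vs Low: Premium (payoff 8); vs Mid: Low (payoff 9); vs High: High (payoff 9).
Mutual best responses occur at (Mid, Low) and (High, High); at each, neither player gains by switching.

(Mid, Low) and (High, High)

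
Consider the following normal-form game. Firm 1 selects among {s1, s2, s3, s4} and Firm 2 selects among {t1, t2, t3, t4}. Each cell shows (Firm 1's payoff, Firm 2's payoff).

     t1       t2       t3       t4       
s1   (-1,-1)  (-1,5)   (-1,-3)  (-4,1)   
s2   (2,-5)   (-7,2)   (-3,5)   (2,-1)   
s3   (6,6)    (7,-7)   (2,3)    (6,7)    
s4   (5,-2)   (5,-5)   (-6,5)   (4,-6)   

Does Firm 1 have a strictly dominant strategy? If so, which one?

Check whether one of Firm 1's strategies beats all alternatives regardless of what the opponent does.
s3 strictly dominates: vs t1: 6 > each of {-1, 2, 5}; vs t2: 7 > each of {-1, -7, 5}; vs t3: 2 > each of {-1, -3, -6}; vs t4: 6 > each of {-4, 2, 4}.

s3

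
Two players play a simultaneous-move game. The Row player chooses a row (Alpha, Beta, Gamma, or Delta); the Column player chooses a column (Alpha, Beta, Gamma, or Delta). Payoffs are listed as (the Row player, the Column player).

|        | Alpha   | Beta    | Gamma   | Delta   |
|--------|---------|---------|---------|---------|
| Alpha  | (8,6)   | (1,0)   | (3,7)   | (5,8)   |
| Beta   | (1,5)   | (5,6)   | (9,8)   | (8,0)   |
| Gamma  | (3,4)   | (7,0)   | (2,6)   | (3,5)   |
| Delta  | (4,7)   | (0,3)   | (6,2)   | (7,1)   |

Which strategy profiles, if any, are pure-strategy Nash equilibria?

(Beta, Gamma)

Find each player's best response to every opponent strategy; NE are the intersections.
The Row player's best responses — vs Alpha: Alpha (payoff 8); vs Beta: Gamma (payoff 7); vs Gamma: Beta (payoff 9); vs Delta: Beta (payoff 8).
The Column player's best responses — vs Alpha: Delta (payoff 8); vs Beta: Gamma (payoff 8); vs Gamma: Gamma (payoff 6); vs Delta: Alpha (payoff 7).
The only mutual best response is (Beta, Gamma); neither player gains by switching there.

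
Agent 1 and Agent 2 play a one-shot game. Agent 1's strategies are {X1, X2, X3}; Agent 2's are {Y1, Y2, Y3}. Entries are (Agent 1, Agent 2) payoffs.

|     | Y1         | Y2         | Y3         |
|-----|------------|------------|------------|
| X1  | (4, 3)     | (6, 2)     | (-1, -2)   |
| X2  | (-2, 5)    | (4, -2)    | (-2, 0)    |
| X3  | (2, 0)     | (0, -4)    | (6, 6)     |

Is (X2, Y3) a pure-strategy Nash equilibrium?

No

Holding Agent 2 at Y3: Agent 1 gets -2 from X2 but could get 6 by switching to X3. Agent 1 has a profitable deviation.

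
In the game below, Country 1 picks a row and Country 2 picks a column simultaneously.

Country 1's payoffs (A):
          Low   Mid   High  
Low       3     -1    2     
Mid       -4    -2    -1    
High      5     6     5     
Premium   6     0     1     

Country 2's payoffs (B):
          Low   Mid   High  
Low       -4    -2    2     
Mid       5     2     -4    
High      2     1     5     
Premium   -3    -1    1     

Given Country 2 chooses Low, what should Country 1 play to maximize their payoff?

Premium

With Country 2 fixed at Low, Country 1's payoffs are: Low → 3, Mid → -4, High → 5, Premium → 6.
The maximum is 6, achieved by Premium.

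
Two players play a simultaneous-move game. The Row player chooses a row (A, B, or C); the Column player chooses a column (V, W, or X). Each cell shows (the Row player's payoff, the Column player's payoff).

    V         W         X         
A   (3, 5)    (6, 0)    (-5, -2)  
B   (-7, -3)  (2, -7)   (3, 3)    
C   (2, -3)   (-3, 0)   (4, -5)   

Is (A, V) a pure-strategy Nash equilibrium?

Holding the Column player at V: the Row player gets 3 from A, versus -7 from B, 2 from C. No profitable deviation for the Row player.
Holding the Row player at A: the Column player gets 5 from V, versus 0 from W, -2 from X. No profitable deviation for the Column player either.

Yes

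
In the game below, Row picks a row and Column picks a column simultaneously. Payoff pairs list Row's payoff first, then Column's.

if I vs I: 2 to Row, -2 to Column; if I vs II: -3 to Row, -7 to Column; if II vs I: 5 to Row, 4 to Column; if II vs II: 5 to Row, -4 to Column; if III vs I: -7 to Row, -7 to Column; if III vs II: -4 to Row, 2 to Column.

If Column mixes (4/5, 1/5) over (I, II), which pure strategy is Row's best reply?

II

Row's best reply maximizes expected payoff against the mix.
I: (4/5)·2 + (1/5)·(-3) = 1
II: (4/5)·5 + (1/5)·5 = 5
III: (4/5)·(-7) + (1/5)·(-4) = -32/5
Highest expected payoff is 5, from II.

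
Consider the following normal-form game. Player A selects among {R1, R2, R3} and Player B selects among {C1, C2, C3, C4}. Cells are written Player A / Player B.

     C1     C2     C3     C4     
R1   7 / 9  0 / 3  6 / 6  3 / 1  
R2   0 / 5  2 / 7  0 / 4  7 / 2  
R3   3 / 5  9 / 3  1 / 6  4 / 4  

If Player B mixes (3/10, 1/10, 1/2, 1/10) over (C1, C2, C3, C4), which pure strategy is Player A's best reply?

R1

Compute Player A's expected payoff from each pure strategy against the given mix.
R1: (3/10)·7 + (1/10)·0 + (1/2)·6 + (1/10)·3 = 27/5
R2: (3/10)·0 + (1/10)·2 + (1/2)·0 + (1/10)·7 = 9/10
R3: (3/10)·3 + (1/10)·9 + (1/2)·1 + (1/10)·4 = 27/10
Highest expected payoff is 27/5, from R1.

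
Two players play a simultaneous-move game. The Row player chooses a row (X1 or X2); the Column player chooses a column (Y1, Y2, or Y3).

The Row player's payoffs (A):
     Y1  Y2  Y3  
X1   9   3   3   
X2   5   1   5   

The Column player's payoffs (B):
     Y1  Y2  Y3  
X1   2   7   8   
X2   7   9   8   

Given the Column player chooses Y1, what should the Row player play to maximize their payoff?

X1

With the Column player fixed at Y1, the Row player's payoffs are: X1 → 9, X2 → 5.
The maximum is 9, achieved by X1.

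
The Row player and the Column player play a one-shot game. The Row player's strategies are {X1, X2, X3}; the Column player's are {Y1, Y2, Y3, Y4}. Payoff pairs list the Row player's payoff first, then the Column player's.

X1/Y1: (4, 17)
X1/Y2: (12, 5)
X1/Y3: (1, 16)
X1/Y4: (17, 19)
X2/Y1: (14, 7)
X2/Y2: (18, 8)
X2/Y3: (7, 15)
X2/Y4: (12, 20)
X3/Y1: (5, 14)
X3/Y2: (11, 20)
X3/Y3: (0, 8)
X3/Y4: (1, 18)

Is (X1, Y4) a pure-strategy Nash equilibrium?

Holding the Column player at Y4: the Row player gets 17 from X1, versus 12 from X2, 1 from X3. No profitable deviation for the Row player.
Holding the Row player at X1: the Column player gets 19 from Y4, versus 17 from Y1, 5 from Y2, 16 from Y3. No profitable deviation for the Column player either.

Yes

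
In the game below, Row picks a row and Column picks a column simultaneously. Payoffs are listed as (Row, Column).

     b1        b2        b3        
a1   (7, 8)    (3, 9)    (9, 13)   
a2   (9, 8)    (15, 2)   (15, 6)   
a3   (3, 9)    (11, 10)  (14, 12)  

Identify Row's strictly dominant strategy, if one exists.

a2

A strategy is strictly dominant if it gives Row a strictly higher payoff than every other strategy, against every choice by the opponent.
a2 strictly dominates: vs b1: 9 > each of {7, 3}; vs b2: 15 > each of {3, 11}; vs b3: 15 > each of {9, 14}.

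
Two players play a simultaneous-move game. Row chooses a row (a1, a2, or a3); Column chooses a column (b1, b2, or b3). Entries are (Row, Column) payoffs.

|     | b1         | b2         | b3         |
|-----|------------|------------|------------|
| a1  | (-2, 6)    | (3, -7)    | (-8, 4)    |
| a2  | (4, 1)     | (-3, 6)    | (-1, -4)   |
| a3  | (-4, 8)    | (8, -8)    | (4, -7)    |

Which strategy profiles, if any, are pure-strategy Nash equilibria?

A profile is a Nash equilibrium when each player is best-responding to the other.
Row's best responses — vs b1: a2 (payoff 4); vs b2: a3 (payoff 8); vs b3: a3 (payoff 4).
Column's best responses — vs a1: b1 (payoff 6); vs a2: b2 (payoff 6); vs a3: b1 (payoff 8).
No cell has both players best-responding. For instance, Row's best reply to b2 is a3, but against a3 Column prefers b1 over b2.

None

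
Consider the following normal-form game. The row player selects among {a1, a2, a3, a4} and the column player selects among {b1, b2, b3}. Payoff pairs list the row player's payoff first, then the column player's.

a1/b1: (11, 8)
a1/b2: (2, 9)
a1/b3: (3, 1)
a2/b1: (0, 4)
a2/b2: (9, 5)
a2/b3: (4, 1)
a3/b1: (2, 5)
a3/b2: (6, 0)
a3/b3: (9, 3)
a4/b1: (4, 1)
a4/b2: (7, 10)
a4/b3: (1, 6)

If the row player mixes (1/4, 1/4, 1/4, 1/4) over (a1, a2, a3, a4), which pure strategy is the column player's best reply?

Compute the column player's expected payoff from each pure strategy against the given mix.
b1: (1/4)·8 + (1/4)·4 + (1/4)·5 + (1/4)·1 = 9/2
b2: (1/4)·9 + (1/4)·5 + (1/4)·0 + (1/4)·10 = 6
b3: (1/4)·1 + (1/4)·1 + (1/4)·3 + (1/4)·6 = 11/4
Highest expected payoff is 6, from b2.

b2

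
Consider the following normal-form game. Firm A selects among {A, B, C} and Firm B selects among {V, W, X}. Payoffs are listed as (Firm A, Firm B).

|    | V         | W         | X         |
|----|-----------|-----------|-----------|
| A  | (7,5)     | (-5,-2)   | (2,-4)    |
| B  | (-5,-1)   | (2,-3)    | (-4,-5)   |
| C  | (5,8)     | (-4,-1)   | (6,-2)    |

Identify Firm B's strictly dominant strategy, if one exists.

A strategy is strictly dominant if it gives Firm B a strictly higher payoff than every other strategy, against every choice by the opponent.
V strictly dominates: vs A: 5 > each of {-2, -4}; vs B: -1 > each of {-3, -5}; vs C: 8 > each of {-1, -2}.

V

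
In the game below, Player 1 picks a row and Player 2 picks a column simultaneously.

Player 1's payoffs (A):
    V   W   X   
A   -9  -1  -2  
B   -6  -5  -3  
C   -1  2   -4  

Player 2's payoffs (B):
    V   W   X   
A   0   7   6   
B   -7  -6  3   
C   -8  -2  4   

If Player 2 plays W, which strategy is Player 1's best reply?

C

With Player 2 fixed at W, Player 1's payoffs are: A → -1, B → -5, C → 2.
The maximum is 2, achieved by C.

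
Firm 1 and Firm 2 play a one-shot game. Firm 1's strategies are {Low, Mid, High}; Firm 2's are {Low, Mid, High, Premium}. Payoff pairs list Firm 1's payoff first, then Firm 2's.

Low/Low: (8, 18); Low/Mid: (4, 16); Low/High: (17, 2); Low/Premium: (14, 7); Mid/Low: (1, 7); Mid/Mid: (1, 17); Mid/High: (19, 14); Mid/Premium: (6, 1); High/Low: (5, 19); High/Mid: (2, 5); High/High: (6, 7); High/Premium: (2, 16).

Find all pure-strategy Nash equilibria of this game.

Check mutual best responses: a cell is a NE iff neither player can gain by unilaterally deviating.
Firm 1's best responses — vs Low: Low (payoff 8); vs Mid: Low (payoff 4); vs High: Mid (payoff 19); vs Premium: Low (payoff 14).
Firm 2's best responses — vs Low: Low (payoff 18); vs Mid: Mid (payoff 17); vs High: Low (payoff 19).
The only mutual best response is (Low, Low); neither player gains by switching there.

(Low, Low)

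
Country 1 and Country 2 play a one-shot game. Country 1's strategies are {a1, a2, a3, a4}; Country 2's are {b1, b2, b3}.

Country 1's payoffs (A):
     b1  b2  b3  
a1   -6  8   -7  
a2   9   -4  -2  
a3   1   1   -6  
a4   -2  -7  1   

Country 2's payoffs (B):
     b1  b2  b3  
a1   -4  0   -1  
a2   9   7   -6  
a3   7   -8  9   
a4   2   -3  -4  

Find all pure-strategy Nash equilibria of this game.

Find each player's best response to every opponent strategy; NE are the intersections.
Country 1's best responses — vs b1: a2 (payoff 9); vs b2: a1 (payoff 8); vs b3: a4 (payoff 1).
Country 2's best responses — vs a1: b2 (payoff 0); vs a2: b1 (payoff 9); vs a3: b3 (payoff 9); vs a4: b1 (payoff 2).
Mutual best responses occur at (a1, b2) and (a2, b1); at each, neither player gains by switching.

(a1, b2) and (a2, b1)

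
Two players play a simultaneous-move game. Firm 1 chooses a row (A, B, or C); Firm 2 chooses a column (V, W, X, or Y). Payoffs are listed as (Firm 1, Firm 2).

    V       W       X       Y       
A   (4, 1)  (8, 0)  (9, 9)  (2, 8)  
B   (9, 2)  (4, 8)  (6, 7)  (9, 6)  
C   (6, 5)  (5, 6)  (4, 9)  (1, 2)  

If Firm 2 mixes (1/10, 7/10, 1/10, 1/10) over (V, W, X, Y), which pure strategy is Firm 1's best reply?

A

Compute Firm 1's expected payoff from each pure strategy against the given mix.
A: (1/10)·4 + (7/10)·8 + (1/10)·9 + (1/10)·2 = 71/10
B: (1/10)·9 + (7/10)·4 + (1/10)·6 + (1/10)·9 = 26/5
C: (1/10)·6 + (7/10)·5 + (1/10)·4 + (1/10)·1 = 23/5
Highest expected payoff is 71/10, from A.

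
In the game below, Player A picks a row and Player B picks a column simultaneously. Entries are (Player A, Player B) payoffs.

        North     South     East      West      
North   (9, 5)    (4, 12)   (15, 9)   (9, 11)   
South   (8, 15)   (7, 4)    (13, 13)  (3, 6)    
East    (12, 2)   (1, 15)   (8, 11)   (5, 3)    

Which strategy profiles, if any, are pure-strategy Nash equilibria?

None

Check mutual best responses: a cell is a NE iff neither player can gain by unilaterally deviating.
Player A's best responses — vs North: East (payoff 12); vs South: South (payoff 7); vs East: North (payoff 15); vs West: North (payoff 9).
Player B's best responses — vs North: South (payoff 12); vs South: North (payoff 15); vs East: South (payoff 15).
No cell has both players best-responding. For instance, Player A's best reply to East is North, but against North Player B prefers South over East.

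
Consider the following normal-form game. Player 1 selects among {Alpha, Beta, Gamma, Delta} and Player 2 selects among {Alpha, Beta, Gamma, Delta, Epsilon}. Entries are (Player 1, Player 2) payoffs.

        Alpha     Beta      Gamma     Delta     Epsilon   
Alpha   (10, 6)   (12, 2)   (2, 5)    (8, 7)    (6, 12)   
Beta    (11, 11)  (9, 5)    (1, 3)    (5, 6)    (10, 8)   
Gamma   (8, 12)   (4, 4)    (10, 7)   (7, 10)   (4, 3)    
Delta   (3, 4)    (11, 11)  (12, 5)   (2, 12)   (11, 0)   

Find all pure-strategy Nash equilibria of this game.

Find each player's best response to every opponent strategy; NE are the intersections.
Player 1's best responses — vs Alpha: Beta (payoff 11); vs Beta: Alpha (payoff 12); vs Gamma: Delta (payoff 12); vs Delta: Alpha (payoff 8); vs Epsilon: Delta (payoff 11).
Player 2's best responses — vs Alpha: Epsilon (payoff 12); vs Beta: Alpha (payoff 11); vs Gamma: Alpha (payoff 12); vs Delta: Delta (payoff 12).
The only mutual best response is (Beta, Alpha); neither player gains by switching there.

(Beta, Alpha)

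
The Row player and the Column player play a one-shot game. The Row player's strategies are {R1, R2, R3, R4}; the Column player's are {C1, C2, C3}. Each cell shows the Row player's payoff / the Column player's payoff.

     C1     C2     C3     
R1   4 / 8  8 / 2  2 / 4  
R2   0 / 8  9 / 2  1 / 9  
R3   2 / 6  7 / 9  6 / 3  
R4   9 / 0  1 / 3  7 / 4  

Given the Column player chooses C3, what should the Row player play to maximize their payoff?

With the Column player fixed at C3, the Row player's payoffs are: R1 → 2, R2 → 1, R3 → 6, R4 → 7.
The maximum is 7, achieved by R4.

R4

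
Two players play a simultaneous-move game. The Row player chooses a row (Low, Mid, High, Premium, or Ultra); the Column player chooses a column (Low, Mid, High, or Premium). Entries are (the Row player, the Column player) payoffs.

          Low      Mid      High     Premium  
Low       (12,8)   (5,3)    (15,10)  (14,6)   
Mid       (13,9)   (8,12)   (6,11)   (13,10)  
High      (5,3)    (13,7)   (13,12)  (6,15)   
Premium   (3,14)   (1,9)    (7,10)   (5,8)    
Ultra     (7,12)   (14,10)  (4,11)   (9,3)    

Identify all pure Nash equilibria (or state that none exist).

Check mutual best responses: a cell is a NE iff neither player can gain by unilaterally deviating.
The Row player's best responses — vs Low: Mid (payoff 13); vs Mid: Ultra (payoff 14); vs High: Low (payoff 15); vs Premium: Low (payoff 14).
The Column player's best responses — vs Low: High (payoff 10); vs Mid: Mid (payoff 12); vs High: Premium (payoff 15); vs Premium: Low (payoff 14); vs Ultra: Low (payoff 12).
The only mutual best response is (Low, High); neither player gains by switching there.

(Low, High)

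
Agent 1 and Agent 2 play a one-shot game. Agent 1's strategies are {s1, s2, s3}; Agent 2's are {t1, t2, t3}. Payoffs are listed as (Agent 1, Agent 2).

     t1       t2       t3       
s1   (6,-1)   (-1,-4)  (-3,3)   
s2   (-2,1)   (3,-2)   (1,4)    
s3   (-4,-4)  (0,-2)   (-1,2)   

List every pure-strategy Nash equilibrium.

(s2, t3)

A profile is a Nash equilibrium when each player is best-responding to the other.
Agent 1's best responses — vs t1: s1 (payoff 6); vs t2: s2 (payoff 3); vs t3: s2 (payoff 1).
Agent 2's best responses — vs s1: t3 (payoff 3); vs s2: t3 (payoff 4); vs s3: t3 (payoff 2).
The only mutual best response is (s2, t3); neither player gains by switching there.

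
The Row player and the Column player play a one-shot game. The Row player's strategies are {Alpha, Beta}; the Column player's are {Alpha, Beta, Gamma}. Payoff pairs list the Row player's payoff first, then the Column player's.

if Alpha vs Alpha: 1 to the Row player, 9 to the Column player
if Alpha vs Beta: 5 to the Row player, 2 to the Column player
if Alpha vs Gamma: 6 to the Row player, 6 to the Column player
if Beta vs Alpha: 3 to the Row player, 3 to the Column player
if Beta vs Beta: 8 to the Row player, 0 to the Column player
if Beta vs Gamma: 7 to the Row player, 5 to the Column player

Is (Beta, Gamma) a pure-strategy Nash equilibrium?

Holding the Column player at Gamma: the Row player gets 7 from Beta, versus 6 from Alpha. No profitable deviation for the Row player.
Holding the Row player at Beta: the Column player gets 5 from Gamma, versus 3 from Alpha, 0 from Beta. No profitable deviation for the Column player either.

Yes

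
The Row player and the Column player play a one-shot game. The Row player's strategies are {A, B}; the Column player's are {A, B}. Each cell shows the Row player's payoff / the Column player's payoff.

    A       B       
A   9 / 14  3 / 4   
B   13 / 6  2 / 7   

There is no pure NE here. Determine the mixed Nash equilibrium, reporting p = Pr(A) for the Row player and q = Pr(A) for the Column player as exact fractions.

Each player's mixing probability is pinned down by making the *other* player indifferent.
The Column player indifferent between A and B: p·14 + (1−p)·6 = p·4 + (1−p)·7 ⟹ 6 + 8p = 7 + (-3)p ⟹ p = 1/11.
The Row player indifferent between A and B: q·9 + (1−q)·3 = q·13 + (1−q)·2 ⟹ 3 + 6q = 2 + 11q ⟹ q = 1/5.

p = 1/11, q = 1/5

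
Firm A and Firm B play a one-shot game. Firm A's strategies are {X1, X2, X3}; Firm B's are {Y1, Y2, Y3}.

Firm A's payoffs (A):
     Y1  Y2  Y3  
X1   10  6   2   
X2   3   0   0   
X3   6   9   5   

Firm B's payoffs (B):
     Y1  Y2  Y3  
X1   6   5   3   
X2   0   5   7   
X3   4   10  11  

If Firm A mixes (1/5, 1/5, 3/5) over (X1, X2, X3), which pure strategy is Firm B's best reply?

Firm B's best reply maximizes expected payoff against the mix.
Y1: (1/5)·6 + (1/5)·0 + (3/5)·4 = 18/5
Y2: (1/5)·5 + (1/5)·5 + (3/5)·10 = 8
Y3: (1/5)·3 + (1/5)·7 + (3/5)·11 = 43/5
Highest expected payoff is 43/5, from Y3.

Y3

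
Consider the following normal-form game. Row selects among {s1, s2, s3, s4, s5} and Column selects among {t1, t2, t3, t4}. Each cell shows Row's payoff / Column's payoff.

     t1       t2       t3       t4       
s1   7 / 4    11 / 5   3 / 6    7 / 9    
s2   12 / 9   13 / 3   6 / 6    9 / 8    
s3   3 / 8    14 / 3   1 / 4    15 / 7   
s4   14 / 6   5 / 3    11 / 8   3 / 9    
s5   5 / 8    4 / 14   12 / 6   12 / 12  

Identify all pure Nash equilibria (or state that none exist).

Check mutual best responses: a cell is a NE iff neither player can gain by unilaterally deviating.
Row's best responses — vs t1: s4 (payoff 14); vs t2: s3 (payoff 14); vs t3: s5 (payoff 12); vs t4: s3 (payoff 15).
Column's best responses — vs s1: t4 (payoff 9); vs s2: t1 (payoff 9); vs s3: t1 (payoff 8); vs s4: t4 (payoff 9); vs s5: t2 (payoff 14).
No cell has both players best-responding. For instance, Row's best reply to t3 is s5, but against s5 Column prefers t2 over t3.

There is no pure-strategy Nash equilibrium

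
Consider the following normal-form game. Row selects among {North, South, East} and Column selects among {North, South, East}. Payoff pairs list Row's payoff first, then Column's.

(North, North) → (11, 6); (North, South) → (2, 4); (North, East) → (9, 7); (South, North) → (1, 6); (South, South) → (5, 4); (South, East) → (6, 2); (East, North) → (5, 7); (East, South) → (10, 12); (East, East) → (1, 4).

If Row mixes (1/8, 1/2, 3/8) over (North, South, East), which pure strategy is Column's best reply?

South

Column's best reply maximizes expected payoff against the mix.
North: (1/8)·6 + (1/2)·6 + (3/8)·7 = 51/8
South: (1/8)·4 + (1/2)·4 + (3/8)·12 = 7
East: (1/8)·7 + (1/2)·2 + (3/8)·4 = 27/8
Highest expected payoff is 7, from South.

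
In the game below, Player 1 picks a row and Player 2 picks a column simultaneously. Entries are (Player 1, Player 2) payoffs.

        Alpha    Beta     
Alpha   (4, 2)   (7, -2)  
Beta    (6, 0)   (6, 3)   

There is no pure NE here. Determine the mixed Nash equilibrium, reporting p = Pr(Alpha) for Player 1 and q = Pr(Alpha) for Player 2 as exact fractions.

Each player's mixing probability is pinned down by making the *other* player indifferent.
Player 2 indifferent between Alpha and Beta: p·2 + (1−p)·0 = p·(-2) + (1−p)·3 ⟹ 0 + 2p = 3 + (-5)p ⟹ p = 3/7.
Player 1 indifferent between Alpha and Beta: q·4 + (1−q)·7 = q·6 + (1−q)·6 ⟹ 7 + (-3)q = 6 + 0q ⟹ q = 1/3.

p = 3/7, q = 1/3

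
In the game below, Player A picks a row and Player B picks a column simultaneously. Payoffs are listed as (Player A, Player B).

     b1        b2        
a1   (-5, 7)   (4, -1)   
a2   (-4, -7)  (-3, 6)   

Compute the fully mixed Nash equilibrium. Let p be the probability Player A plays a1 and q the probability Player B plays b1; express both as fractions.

p = 13/21, q = 7/8

Each player's mixing probability is pinned down by making the *other* player indifferent.
Player B indifferent between b1 and b2: p·7 + (1−p)·(-7) = p·(-1) + (1−p)·6 ⟹ (-7) + 14p = 6 + (-7)p ⟹ p = 13/21.
Player A indifferent between a1 and a2: q·(-5) + (1−q)·4 = q·(-4) + (1−q)·(-3) ⟹ 4 + (-9)q = (-3) + (-1)q ⟹ q = 7/8.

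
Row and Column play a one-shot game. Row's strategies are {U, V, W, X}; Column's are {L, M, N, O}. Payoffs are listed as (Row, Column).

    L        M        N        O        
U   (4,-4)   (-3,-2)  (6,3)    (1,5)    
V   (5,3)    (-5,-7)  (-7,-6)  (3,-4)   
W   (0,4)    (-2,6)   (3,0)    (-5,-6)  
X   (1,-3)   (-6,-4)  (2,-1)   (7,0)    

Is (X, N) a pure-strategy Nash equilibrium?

No

Holding Column at N: Row gets 2 from X but could get 6 by switching to U. Row has a profitable deviation.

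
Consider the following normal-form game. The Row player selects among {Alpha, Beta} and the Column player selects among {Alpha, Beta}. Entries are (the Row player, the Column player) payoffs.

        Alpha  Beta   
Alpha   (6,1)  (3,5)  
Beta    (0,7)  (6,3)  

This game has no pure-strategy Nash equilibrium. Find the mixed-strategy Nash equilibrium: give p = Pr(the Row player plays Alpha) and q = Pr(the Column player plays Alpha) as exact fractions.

p = 1/2, q = 1/3

In a mixed NE each player is indifferent between their pure strategies, so the opponent's mix sets the indifference.
The Column player indifferent between Alpha and Beta: p·1 + (1−p)·7 = p·5 + (1−p)·3 ⟹ 7 + (-6)p = 3 + 2p ⟹ p = 1/2.
The Row player indifferent between Alpha and Beta: q·6 + (1−q)·3 = q·0 + (1−q)·6 ⟹ 3 + 3q = 6 + (-6)q ⟹ q = 1/3.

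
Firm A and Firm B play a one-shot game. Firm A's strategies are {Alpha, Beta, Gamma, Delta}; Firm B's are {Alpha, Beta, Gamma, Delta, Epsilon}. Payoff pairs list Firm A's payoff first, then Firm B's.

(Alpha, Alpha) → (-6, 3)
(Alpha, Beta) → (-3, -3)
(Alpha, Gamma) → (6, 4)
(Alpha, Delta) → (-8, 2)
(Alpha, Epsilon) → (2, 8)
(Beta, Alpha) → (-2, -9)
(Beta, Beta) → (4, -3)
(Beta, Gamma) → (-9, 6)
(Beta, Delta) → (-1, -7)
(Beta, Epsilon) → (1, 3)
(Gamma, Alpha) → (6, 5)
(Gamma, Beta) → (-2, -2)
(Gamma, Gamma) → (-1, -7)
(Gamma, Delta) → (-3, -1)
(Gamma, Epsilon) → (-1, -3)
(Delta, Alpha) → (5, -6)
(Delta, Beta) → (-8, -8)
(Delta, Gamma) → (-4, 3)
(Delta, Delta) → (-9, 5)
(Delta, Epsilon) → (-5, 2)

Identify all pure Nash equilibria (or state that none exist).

(Alpha, Epsilon) and (Gamma, Alpha)

Check mutual best responses: a cell is a NE iff neither player can gain by unilaterally deviating.
Firm A's best responses — vs Alpha: Gamma (payoff 6); vs Beta: Beta (payoff 4); vs Gamma: Alpha (payoff 6); vs Delta: Beta (payoff -1); vs Epsilon: Alpha (payoff 2).
Firm B's best responses — vs Alpha: Epsilon (payoff 8); vs Beta: Gamma (payoff 6); vs Gamma: Alpha (payoff 5); vs Delta: Delta (payoff 5).
Mutual best responses occur at (Alpha, Epsilon) and (Gamma, Alpha); at each, neither player gains by switching.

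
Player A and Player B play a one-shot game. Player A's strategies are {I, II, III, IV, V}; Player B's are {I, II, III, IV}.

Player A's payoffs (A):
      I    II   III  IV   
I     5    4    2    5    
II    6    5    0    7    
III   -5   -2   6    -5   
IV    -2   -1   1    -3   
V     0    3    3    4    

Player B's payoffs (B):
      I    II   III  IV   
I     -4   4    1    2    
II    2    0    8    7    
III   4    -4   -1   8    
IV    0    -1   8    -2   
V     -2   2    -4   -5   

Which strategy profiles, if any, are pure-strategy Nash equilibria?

A profile is a Nash equilibrium when each player is best-responding to the other.
Player A's best responses — vs I: II (payoff 6); vs II: II (payoff 5); vs III: III (payoff 6); vs IV: II (payoff 7).
Player B's best responses — vs I: II (payoff 4); vs II: III (payoff 8); vs III: IV (payoff 8); vs IV: III (payoff 8); vs V: II (payoff 2).
No cell has both players best-responding. For instance, Player A's best reply to II is II, but against II Player B prefers III over II.

None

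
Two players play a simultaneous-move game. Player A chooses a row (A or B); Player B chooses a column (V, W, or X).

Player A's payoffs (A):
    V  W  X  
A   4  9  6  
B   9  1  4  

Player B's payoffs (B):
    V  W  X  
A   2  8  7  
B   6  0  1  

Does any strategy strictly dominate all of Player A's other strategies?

None

A strategy is strictly dominant if it gives Player A a strictly higher payoff than every other strategy, against every choice by the opponent.
A is not dominant: against V, B gives 9 > 4.
B is not dominant: against W, A gives 9 > 1.
No single strategy is best against every opponent action.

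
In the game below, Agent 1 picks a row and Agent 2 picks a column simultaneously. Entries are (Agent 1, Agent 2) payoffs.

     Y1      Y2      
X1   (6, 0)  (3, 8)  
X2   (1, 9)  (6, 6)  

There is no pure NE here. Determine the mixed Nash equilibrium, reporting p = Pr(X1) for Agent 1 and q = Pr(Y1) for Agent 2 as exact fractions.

Each player's mixing probability is pinned down by making the *other* player indifferent.
Agent 2 indifferent between Y1 and Y2: p·0 + (1−p)·9 = p·8 + (1−p)·6 ⟹ 9 + (-9)p = 6 + 2p ⟹ p = 3/11.
Agent 1 indifferent between X1 and X2: q·6 + (1−q)·3 = q·1 + (1−q)·6 ⟹ 3 + 3q = 6 + (-5)q ⟹ q = 3/8.

p = 3/11, q = 3/8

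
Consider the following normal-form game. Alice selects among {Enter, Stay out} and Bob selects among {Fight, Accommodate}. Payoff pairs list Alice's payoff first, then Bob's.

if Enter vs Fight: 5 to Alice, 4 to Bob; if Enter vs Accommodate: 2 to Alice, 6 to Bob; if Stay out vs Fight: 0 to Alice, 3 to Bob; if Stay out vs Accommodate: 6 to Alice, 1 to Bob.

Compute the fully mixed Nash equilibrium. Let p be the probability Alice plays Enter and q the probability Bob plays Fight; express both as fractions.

In a mixed NE each player is indifferent between their pure strategies, so the opponent's mix sets the indifference.
Bob indifferent between Fight and Accommodate: p·4 + (1−p)·3 = p·6 + (1−p)·1 ⟹ 3 + 1p = 1 + 5p ⟹ p = 1/2.
Alice indifferent between Enter and Stay out: q·5 + (1−q)·2 = q·0 + (1−q)·6 ⟹ 2 + 3q = 6 + (-6)q ⟹ q = 4/9.

p = 1/2, q = 4/9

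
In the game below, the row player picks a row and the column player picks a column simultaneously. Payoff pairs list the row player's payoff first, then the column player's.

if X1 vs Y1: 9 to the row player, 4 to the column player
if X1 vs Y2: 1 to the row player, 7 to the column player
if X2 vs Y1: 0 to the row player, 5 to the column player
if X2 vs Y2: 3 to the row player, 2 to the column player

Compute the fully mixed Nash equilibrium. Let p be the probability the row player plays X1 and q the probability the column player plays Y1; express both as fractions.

Each player's mixing probability is pinned down by making the *other* player indifferent.
The column player indifferent between Y1 and Y2: p·4 + (1−p)·5 = p·7 + (1−p)·2 ⟹ 5 + (-1)p = 2 + 5p ⟹ p = 1/2.
The row player indifferent between X1 and X2: q·9 + (1−q)·1 = q·0 + (1−q)·3 ⟹ 1 + 8q = 3 + (-3)q ⟹ q = 2/11.

p = 1/2, q = 2/11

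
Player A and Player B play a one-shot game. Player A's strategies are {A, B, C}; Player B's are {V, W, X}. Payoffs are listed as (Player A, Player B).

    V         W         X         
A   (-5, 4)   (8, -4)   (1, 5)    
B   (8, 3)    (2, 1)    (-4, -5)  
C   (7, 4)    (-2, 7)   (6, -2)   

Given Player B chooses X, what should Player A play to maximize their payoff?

C

With Player B fixed at X, Player A's payoffs are: A → 1, B → -4, C → 6.
The maximum is 6, achieved by C.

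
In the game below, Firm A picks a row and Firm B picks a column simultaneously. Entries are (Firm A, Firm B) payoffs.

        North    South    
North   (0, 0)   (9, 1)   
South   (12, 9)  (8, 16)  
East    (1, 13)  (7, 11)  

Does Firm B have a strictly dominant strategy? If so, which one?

Check whether one of Firm B's strategies beats all alternatives regardless of what the opponent does.
North is not dominant: against North, South gives 1 > 0.
South is not dominant: against East, North gives 13 > 11.
No single strategy is best against every opponent action.

No strictly dominant strategy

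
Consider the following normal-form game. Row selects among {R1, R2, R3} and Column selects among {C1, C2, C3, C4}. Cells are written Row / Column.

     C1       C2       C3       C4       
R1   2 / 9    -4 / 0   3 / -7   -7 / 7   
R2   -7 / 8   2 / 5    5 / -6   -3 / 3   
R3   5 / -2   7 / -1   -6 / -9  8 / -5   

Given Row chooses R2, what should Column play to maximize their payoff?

With Row fixed at R2, Column's payoffs are: C1 → 8, C2 → 5, C3 → -6, C4 → 3.
The maximum is 8, achieved by C1.

C1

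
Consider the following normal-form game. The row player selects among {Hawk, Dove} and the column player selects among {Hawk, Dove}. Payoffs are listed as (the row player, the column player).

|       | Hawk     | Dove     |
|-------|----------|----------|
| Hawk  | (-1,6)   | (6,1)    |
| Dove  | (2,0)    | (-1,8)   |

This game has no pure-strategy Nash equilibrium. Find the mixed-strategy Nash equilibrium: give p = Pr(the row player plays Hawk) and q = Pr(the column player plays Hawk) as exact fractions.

In a mixed NE each player is indifferent between their pure strategies, so the opponent's mix sets the indifference.
The column player indifferent between Hawk and Dove: p·6 + (1−p)·0 = p·1 + (1−p)·8 ⟹ 0 + 6p = 8 + (-7)p ⟹ p = 8/13.
The row player indifferent between Hawk and Dove: q·(-1) + (1−q)·6 = q·2 + (1−q)·(-1) ⟹ 6 + (-7)q = (-1) + 3q ⟹ q = 7/10.

p = 8/13, q = 7/10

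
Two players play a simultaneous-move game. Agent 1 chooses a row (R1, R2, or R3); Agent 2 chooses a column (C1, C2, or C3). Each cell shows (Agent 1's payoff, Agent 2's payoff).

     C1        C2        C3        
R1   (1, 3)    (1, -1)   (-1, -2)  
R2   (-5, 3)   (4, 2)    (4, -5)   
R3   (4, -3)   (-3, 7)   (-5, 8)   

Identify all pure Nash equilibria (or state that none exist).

Check mutual best responses: a cell is a NE iff neither player can gain by unilaterally deviating.
Agent 1's best responses — vs C1: R3 (payoff 4); vs C2: R2 (payoff 4); vs C3: R2 (payoff 4).
Agent 2's best responses — vs R1: C1 (payoff 3); vs R2: C1 (payoff 3); vs R3: C3 (payoff 8).
No cell has both players best-responding. For instance, Agent 1's best reply to C1 is R3, but against R3 Agent 2 prefers C3 over C1.

None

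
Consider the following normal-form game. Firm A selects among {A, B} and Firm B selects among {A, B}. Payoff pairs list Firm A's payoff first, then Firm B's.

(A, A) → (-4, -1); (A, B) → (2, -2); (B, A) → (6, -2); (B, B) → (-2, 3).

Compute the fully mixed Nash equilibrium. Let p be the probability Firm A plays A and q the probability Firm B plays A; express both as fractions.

In a mixed NE each player is indifferent between their pure strategies, so the opponent's mix sets the indifference.
Firm B indifferent between A and B: p·(-1) + (1−p)·(-2) = p·(-2) + (1−p)·3 ⟹ (-2) + 1p = 3 + (-5)p ⟹ p = 5/6.
Firm A indifferent between A and B: q·(-4) + (1−q)·2 = q·6 + (1−q)·(-2) ⟹ 2 + (-6)q = (-2) + 8q ⟹ q = 2/7.

p = 5/6, q = 2/7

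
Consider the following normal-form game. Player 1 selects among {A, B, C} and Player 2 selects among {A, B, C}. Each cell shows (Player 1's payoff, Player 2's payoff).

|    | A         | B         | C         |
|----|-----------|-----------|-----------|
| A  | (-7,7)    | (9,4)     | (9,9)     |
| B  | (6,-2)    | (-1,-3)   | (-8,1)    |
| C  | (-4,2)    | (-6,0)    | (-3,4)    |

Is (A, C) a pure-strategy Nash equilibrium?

Holding Player 2 at C: Player 1 gets 9 from A, versus -8 from B, -3 from C. No profitable deviation for Player 1.
Holding Player 1 at A: Player 2 gets 9 from C, versus 7 from A, 4 from B. No profitable deviation for Player 2 either.

Yes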